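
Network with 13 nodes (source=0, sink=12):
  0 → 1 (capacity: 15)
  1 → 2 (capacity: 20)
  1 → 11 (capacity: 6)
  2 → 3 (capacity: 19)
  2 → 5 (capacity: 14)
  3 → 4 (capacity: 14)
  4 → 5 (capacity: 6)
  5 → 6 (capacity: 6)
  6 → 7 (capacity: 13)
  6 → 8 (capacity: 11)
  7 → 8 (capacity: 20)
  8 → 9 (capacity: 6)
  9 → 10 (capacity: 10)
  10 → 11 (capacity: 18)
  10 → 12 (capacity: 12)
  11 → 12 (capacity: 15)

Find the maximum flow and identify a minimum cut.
Max flow = 12, Min cut edges: (1,11), (8,9)

Maximum flow: 12
Minimum cut: (1,11), (8,9)
Partition: S = [0, 1, 2, 3, 4, 5, 6, 7, 8], T = [9, 10, 11, 12]

Max-flow min-cut theorem verified: both equal 12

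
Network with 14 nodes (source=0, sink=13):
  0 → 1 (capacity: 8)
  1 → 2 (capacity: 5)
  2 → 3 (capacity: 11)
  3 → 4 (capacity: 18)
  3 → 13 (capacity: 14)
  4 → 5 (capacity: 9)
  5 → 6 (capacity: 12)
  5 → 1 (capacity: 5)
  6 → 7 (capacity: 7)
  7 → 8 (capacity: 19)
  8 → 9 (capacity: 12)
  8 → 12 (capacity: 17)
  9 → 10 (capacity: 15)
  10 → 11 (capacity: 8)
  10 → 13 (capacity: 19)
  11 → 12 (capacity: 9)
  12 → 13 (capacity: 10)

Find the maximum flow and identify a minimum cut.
Max flow = 5, Min cut edges: (1,2)

Maximum flow: 5
Minimum cut: (1,2)
Partition: S = [0, 1], T = [2, 3, 4, 5, 6, 7, 8, 9, 10, 11, 12, 13]

Max-flow min-cut theorem verified: both equal 5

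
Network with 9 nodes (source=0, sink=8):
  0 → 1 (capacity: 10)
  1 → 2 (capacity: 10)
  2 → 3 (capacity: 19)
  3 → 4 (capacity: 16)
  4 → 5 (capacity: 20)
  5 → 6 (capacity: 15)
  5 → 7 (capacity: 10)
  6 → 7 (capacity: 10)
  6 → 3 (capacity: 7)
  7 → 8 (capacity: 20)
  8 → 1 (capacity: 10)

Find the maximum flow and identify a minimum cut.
Max flow = 10, Min cut edges: (1,2)

Maximum flow: 10
Minimum cut: (1,2)
Partition: S = [0, 1], T = [2, 3, 4, 5, 6, 7, 8]

Max-flow min-cut theorem verified: both equal 10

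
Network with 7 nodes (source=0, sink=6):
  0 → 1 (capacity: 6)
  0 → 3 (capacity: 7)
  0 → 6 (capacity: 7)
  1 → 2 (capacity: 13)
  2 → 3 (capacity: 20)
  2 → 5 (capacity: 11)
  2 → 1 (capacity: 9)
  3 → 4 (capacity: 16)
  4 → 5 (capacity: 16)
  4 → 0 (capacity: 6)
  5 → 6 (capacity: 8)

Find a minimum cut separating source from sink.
Min cut value = 15, edges: (0,6), (5,6)

Min cut value: 15
Partition: S = [0, 1, 2, 3, 4, 5], T = [6]
Cut edges: (0,6), (5,6)

By max-flow min-cut theorem, max flow = min cut = 15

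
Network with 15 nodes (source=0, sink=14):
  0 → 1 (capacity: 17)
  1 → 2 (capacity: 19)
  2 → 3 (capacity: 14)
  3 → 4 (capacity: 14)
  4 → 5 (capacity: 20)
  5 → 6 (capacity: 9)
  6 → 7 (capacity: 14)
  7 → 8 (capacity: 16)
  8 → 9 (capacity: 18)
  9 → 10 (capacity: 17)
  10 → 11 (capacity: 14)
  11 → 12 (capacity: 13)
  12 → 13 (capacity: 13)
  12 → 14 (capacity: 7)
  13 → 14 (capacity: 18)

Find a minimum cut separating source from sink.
Min cut value = 9, edges: (5,6)

Min cut value: 9
Partition: S = [0, 1, 2, 3, 4, 5], T = [6, 7, 8, 9, 10, 11, 12, 13, 14]
Cut edges: (5,6)

By max-flow min-cut theorem, max flow = min cut = 9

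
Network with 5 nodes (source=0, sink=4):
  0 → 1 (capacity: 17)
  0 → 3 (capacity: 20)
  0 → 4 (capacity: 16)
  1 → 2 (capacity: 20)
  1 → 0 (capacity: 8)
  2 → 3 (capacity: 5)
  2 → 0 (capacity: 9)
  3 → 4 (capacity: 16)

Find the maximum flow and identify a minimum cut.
Max flow = 32, Min cut edges: (0,4), (3,4)

Maximum flow: 32
Minimum cut: (0,4), (3,4)
Partition: S = [0, 1, 2, 3], T = [4]

Max-flow min-cut theorem verified: both equal 32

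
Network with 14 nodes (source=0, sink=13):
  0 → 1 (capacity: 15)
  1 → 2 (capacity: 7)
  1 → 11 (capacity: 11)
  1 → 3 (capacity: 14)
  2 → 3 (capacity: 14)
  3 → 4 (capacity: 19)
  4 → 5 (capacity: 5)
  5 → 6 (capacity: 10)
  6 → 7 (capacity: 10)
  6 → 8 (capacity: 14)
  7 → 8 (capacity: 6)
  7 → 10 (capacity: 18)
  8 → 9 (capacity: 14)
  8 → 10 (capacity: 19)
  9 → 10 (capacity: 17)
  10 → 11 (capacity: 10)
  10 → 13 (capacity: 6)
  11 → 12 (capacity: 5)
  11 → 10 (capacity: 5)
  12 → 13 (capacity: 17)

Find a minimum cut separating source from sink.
Min cut value = 11, edges: (10,13), (11,12)

Min cut value: 11
Partition: S = [0, 1, 2, 3, 4, 5, 6, 7, 8, 9, 10, 11], T = [12, 13]
Cut edges: (10,13), (11,12)

By max-flow min-cut theorem, max flow = min cut = 11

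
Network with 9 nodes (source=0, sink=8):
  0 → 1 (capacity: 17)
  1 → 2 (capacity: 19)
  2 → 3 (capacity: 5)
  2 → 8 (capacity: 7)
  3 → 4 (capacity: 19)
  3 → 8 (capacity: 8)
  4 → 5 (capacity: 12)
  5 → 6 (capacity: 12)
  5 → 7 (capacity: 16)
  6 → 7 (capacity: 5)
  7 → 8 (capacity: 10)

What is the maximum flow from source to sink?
Maximum flow = 12

Max flow: 12

Flow assignment:
  0 → 1: 12/17
  1 → 2: 12/19
  2 → 3: 5/5
  2 → 8: 7/7
  3 → 8: 5/8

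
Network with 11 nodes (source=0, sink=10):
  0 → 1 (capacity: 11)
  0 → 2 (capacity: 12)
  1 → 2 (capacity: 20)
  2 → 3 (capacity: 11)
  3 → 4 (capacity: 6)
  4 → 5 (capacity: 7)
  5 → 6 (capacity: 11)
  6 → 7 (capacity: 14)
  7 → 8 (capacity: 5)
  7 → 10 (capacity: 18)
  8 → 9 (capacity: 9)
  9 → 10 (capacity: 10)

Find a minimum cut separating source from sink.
Min cut value = 6, edges: (3,4)

Min cut value: 6
Partition: S = [0, 1, 2, 3], T = [4, 5, 6, 7, 8, 9, 10]
Cut edges: (3,4)

By max-flow min-cut theorem, max flow = min cut = 6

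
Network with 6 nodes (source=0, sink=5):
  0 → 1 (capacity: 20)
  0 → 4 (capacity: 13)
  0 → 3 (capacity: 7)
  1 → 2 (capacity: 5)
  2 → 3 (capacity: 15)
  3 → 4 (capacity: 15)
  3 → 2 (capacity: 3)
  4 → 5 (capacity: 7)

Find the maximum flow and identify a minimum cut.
Max flow = 7, Min cut edges: (4,5)

Maximum flow: 7
Minimum cut: (4,5)
Partition: S = [0, 1, 2, 3, 4], T = [5]

Max-flow min-cut theorem verified: both equal 7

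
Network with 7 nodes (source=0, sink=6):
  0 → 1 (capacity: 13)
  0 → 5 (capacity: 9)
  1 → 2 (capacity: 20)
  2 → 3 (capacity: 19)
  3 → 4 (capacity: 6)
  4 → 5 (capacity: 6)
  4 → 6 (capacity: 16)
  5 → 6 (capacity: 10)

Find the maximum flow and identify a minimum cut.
Max flow = 15, Min cut edges: (0,5), (3,4)

Maximum flow: 15
Minimum cut: (0,5), (3,4)
Partition: S = [0, 1, 2, 3], T = [4, 5, 6]

Max-flow min-cut theorem verified: both equal 15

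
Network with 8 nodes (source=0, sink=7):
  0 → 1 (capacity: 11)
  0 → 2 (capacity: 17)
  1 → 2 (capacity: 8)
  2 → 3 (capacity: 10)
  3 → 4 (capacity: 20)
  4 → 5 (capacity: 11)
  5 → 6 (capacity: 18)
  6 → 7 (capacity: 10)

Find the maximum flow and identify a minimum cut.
Max flow = 10, Min cut edges: (6,7)

Maximum flow: 10
Minimum cut: (6,7)
Partition: S = [0, 1, 2, 3, 4, 5, 6], T = [7]

Max-flow min-cut theorem verified: both equal 10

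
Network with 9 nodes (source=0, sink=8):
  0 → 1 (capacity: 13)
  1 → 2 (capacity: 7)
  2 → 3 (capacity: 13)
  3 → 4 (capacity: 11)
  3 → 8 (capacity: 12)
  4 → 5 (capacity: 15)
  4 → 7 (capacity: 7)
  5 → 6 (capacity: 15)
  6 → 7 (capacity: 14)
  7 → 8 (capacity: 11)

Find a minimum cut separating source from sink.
Min cut value = 7, edges: (1,2)

Min cut value: 7
Partition: S = [0, 1], T = [2, 3, 4, 5, 6, 7, 8]
Cut edges: (1,2)

By max-flow min-cut theorem, max flow = min cut = 7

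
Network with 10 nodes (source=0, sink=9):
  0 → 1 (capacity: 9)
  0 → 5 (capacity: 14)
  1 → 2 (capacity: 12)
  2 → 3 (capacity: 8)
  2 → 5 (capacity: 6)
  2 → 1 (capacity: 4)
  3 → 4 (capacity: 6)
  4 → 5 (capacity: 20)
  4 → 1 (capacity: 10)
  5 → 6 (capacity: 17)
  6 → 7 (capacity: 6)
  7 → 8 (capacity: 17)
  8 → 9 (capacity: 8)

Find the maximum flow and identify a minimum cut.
Max flow = 6, Min cut edges: (6,7)

Maximum flow: 6
Minimum cut: (6,7)
Partition: S = [0, 1, 2, 3, 4, 5, 6], T = [7, 8, 9]

Max-flow min-cut theorem verified: both equal 6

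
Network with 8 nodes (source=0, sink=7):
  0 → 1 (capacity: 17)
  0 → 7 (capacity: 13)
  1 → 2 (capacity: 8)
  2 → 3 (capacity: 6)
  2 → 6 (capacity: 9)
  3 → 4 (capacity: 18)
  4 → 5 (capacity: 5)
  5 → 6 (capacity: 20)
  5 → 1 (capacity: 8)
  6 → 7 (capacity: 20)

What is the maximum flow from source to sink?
Maximum flow = 21

Max flow: 21

Flow assignment:
  0 → 1: 8/17
  0 → 7: 13/13
  1 → 2: 8/8
  2 → 6: 8/9
  6 → 7: 8/20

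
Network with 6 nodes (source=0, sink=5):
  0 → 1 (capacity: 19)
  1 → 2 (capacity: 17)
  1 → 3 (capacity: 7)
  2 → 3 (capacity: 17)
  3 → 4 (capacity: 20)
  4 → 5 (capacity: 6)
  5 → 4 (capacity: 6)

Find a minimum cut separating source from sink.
Min cut value = 6, edges: (4,5)

Min cut value: 6
Partition: S = [0, 1, 2, 3, 4], T = [5]
Cut edges: (4,5)

By max-flow min-cut theorem, max flow = min cut = 6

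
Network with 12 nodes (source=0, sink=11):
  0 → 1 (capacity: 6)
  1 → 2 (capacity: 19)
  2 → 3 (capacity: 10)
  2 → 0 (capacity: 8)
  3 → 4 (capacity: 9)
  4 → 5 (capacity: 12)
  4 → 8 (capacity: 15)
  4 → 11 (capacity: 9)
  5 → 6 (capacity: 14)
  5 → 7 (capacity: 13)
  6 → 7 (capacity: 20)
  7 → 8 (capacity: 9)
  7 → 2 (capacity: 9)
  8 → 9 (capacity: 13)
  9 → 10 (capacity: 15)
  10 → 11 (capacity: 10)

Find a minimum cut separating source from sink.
Min cut value = 6, edges: (0,1)

Min cut value: 6
Partition: S = [0], T = [1, 2, 3, 4, 5, 6, 7, 8, 9, 10, 11]
Cut edges: (0,1)

By max-flow min-cut theorem, max flow = min cut = 6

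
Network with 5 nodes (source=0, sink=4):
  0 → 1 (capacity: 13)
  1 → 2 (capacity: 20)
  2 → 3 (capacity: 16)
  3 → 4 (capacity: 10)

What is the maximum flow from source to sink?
Maximum flow = 10

Max flow: 10

Flow assignment:
  0 → 1: 10/13
  1 → 2: 10/20
  2 → 3: 10/16
  3 → 4: 10/10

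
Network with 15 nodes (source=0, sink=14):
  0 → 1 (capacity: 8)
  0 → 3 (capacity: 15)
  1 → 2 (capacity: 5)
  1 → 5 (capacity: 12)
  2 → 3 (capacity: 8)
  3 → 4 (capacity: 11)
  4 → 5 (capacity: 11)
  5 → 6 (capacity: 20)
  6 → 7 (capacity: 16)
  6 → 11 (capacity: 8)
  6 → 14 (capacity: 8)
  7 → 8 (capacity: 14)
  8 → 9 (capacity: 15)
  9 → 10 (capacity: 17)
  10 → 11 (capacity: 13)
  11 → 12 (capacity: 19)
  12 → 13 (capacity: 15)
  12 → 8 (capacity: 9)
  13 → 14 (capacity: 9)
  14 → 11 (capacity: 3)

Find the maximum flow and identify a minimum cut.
Max flow = 17, Min cut edges: (6,14), (13,14)

Maximum flow: 17
Minimum cut: (6,14), (13,14)
Partition: S = [0, 1, 2, 3, 4, 5, 6, 7, 8, 9, 10, 11, 12, 13], T = [14]

Max-flow min-cut theorem verified: both equal 17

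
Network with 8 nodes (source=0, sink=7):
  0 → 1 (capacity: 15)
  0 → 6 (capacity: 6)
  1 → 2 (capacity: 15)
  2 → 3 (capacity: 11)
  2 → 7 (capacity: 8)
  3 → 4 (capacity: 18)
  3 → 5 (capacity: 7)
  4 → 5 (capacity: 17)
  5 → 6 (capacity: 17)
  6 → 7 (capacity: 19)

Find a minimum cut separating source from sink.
Min cut value = 21, edges: (0,6), (1,2)

Min cut value: 21
Partition: S = [0, 1], T = [2, 3, 4, 5, 6, 7]
Cut edges: (0,6), (1,2)

By max-flow min-cut theorem, max flow = min cut = 21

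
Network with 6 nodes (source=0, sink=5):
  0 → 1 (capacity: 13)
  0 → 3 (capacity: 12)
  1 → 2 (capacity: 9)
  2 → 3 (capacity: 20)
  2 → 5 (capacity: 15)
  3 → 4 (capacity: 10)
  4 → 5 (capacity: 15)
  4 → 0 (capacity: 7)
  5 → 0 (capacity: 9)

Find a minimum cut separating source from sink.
Min cut value = 19, edges: (1,2), (3,4)

Min cut value: 19
Partition: S = [0, 1, 3], T = [2, 4, 5]
Cut edges: (1,2), (3,4)

By max-flow min-cut theorem, max flow = min cut = 19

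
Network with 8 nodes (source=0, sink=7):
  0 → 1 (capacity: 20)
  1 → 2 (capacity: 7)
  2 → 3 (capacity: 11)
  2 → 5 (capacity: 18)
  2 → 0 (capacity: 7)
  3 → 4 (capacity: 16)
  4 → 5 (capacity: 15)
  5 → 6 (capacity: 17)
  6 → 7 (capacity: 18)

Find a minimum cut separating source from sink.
Min cut value = 7, edges: (1,2)

Min cut value: 7
Partition: S = [0, 1], T = [2, 3, 4, 5, 6, 7]
Cut edges: (1,2)

By max-flow min-cut theorem, max flow = min cut = 7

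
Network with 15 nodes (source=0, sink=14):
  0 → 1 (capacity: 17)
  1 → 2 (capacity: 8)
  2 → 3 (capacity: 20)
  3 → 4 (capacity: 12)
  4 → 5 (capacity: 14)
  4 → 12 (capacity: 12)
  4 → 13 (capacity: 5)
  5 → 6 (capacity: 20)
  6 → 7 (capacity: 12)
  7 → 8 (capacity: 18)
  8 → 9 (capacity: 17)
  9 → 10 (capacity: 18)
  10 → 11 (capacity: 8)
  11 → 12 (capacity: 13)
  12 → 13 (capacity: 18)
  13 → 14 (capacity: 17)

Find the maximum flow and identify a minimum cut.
Max flow = 8, Min cut edges: (1,2)

Maximum flow: 8
Minimum cut: (1,2)
Partition: S = [0, 1], T = [2, 3, 4, 5, 6, 7, 8, 9, 10, 11, 12, 13, 14]

Max-flow min-cut theorem verified: both equal 8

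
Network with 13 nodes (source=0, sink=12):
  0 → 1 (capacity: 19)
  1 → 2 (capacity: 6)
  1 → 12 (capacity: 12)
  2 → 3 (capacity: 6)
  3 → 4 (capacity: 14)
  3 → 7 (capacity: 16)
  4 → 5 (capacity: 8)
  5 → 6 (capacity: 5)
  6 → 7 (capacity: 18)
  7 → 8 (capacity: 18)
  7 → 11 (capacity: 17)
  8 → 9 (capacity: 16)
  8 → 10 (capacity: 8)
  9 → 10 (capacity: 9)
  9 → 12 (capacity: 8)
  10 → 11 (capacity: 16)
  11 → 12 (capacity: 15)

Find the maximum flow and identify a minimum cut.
Max flow = 18, Min cut edges: (1,12), (2,3)

Maximum flow: 18
Minimum cut: (1,12), (2,3)
Partition: S = [0, 1, 2], T = [3, 4, 5, 6, 7, 8, 9, 10, 11, 12]

Max-flow min-cut theorem verified: both equal 18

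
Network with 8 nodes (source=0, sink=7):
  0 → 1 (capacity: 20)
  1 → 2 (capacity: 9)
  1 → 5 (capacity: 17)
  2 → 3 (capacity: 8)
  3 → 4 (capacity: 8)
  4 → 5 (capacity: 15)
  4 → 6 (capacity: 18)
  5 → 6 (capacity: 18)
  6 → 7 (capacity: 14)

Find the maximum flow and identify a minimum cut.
Max flow = 14, Min cut edges: (6,7)

Maximum flow: 14
Minimum cut: (6,7)
Partition: S = [0, 1, 2, 3, 4, 5, 6], T = [7]

Max-flow min-cut theorem verified: both equal 14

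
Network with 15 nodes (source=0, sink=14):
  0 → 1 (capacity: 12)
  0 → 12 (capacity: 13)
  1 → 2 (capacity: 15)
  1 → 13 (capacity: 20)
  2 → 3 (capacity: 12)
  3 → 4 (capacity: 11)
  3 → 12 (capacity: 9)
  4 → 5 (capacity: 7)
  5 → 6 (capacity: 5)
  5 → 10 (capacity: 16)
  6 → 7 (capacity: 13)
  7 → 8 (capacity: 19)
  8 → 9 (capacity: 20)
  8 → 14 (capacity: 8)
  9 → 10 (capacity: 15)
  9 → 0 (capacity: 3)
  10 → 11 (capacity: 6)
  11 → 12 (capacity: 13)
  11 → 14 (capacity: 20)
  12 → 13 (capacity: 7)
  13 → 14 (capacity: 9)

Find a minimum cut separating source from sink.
Min cut value = 16, edges: (4,5), (13,14)

Min cut value: 16
Partition: S = [0, 1, 2, 3, 4, 12, 13], T = [5, 6, 7, 8, 9, 10, 11, 14]
Cut edges: (4,5), (13,14)

By max-flow min-cut theorem, max flow = min cut = 16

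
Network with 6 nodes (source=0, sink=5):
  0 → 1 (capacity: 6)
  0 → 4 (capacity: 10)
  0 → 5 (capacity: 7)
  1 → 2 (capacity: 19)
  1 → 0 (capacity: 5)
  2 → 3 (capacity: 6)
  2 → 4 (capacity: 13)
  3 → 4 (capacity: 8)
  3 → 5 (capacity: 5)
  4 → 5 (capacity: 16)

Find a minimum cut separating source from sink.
Min cut value = 23, edges: (0,1), (0,4), (0,5)

Min cut value: 23
Partition: S = [0], T = [1, 2, 3, 4, 5]
Cut edges: (0,1), (0,4), (0,5)

By max-flow min-cut theorem, max flow = min cut = 23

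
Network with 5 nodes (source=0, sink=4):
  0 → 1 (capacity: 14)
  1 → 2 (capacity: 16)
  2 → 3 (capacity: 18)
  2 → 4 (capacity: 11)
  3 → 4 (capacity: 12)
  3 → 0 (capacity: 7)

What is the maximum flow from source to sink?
Maximum flow = 14

Max flow: 14

Flow assignment:
  0 → 1: 14/14
  1 → 2: 14/16
  2 → 3: 3/18
  2 → 4: 11/11
  3 → 4: 3/12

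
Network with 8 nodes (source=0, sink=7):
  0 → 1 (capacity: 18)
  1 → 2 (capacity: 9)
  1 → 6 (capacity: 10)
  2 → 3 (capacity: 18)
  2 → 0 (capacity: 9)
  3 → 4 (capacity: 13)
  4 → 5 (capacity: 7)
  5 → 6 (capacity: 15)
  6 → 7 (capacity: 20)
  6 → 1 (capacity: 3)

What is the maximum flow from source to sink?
Maximum flow = 17

Max flow: 17

Flow assignment:
  0 → 1: 18/18
  1 → 2: 8/9
  1 → 6: 10/10
  2 → 3: 7/18
  2 → 0: 1/9
  3 → 4: 7/13
  4 → 5: 7/7
  5 → 6: 7/15
  6 → 7: 17/20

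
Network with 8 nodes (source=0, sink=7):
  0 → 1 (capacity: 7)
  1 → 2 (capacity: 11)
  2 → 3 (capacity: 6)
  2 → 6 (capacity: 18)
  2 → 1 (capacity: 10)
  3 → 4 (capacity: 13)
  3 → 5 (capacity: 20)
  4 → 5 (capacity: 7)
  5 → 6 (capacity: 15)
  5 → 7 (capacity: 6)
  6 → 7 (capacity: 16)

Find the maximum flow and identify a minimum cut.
Max flow = 7, Min cut edges: (0,1)

Maximum flow: 7
Minimum cut: (0,1)
Partition: S = [0], T = [1, 2, 3, 4, 5, 6, 7]

Max-flow min-cut theorem verified: both equal 7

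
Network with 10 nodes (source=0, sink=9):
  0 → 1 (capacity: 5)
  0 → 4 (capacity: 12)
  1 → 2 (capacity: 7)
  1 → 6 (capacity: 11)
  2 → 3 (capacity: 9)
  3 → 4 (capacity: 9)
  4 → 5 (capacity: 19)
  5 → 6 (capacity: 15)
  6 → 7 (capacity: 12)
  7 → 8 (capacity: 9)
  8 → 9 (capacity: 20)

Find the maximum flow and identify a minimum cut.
Max flow = 9, Min cut edges: (7,8)

Maximum flow: 9
Minimum cut: (7,8)
Partition: S = [0, 1, 2, 3, 4, 5, 6, 7], T = [8, 9]

Max-flow min-cut theorem verified: both equal 9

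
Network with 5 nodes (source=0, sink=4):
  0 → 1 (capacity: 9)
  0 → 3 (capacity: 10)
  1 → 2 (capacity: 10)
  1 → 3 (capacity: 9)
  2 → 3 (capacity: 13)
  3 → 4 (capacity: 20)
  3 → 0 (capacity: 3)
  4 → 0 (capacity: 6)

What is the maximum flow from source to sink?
Maximum flow = 19

Max flow: 19

Flow assignment:
  0 → 1: 9/9
  0 → 3: 10/10
  1 → 3: 9/9
  3 → 4: 19/20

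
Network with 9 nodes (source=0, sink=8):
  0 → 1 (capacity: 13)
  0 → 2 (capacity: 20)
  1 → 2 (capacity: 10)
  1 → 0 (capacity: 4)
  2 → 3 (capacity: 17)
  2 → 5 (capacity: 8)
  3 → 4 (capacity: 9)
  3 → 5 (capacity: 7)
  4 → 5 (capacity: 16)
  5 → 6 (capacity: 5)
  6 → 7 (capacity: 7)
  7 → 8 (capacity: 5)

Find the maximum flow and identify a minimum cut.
Max flow = 5, Min cut edges: (7,8)

Maximum flow: 5
Minimum cut: (7,8)
Partition: S = [0, 1, 2, 3, 4, 5, 6, 7], T = [8]

Max-flow min-cut theorem verified: both equal 5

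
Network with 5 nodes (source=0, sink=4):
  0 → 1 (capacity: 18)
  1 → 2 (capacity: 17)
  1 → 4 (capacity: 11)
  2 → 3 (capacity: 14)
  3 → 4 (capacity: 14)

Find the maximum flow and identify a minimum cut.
Max flow = 18, Min cut edges: (0,1)

Maximum flow: 18
Minimum cut: (0,1)
Partition: S = [0], T = [1, 2, 3, 4]

Max-flow min-cut theorem verified: both equal 18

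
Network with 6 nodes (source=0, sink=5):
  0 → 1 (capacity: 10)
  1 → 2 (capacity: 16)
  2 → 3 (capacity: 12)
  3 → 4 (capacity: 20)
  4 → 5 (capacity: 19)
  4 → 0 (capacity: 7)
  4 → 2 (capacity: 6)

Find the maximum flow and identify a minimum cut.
Max flow = 10, Min cut edges: (0,1)

Maximum flow: 10
Minimum cut: (0,1)
Partition: S = [0], T = [1, 2, 3, 4, 5]

Max-flow min-cut theorem verified: both equal 10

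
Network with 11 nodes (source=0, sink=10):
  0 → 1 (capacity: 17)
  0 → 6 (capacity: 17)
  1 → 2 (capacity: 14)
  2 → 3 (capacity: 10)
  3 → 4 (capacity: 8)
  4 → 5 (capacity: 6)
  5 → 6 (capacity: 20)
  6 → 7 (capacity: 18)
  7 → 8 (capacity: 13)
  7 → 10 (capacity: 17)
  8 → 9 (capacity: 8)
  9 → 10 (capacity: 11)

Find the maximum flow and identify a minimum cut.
Max flow = 18, Min cut edges: (6,7)

Maximum flow: 18
Minimum cut: (6,7)
Partition: S = [0, 1, 2, 3, 4, 5, 6], T = [7, 8, 9, 10]

Max-flow min-cut theorem verified: both equal 18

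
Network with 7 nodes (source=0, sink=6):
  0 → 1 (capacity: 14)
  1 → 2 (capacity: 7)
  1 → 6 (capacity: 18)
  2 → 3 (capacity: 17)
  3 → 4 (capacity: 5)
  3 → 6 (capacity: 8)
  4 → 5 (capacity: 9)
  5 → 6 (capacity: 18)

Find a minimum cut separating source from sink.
Min cut value = 14, edges: (0,1)

Min cut value: 14
Partition: S = [0], T = [1, 2, 3, 4, 5, 6]
Cut edges: (0,1)

By max-flow min-cut theorem, max flow = min cut = 14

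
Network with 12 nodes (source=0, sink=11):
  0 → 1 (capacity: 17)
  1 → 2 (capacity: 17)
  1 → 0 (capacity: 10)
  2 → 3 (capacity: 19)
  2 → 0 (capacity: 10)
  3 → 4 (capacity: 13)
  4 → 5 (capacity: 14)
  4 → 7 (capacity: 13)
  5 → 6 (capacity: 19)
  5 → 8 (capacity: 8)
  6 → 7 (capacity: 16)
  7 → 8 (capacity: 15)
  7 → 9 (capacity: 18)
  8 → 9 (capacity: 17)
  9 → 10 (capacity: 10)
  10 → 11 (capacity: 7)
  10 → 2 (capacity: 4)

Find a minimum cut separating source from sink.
Min cut value = 7, edges: (10,11)

Min cut value: 7
Partition: S = [0, 1, 2, 3, 4, 5, 6, 7, 8, 9, 10], T = [11]
Cut edges: (10,11)

By max-flow min-cut theorem, max flow = min cut = 7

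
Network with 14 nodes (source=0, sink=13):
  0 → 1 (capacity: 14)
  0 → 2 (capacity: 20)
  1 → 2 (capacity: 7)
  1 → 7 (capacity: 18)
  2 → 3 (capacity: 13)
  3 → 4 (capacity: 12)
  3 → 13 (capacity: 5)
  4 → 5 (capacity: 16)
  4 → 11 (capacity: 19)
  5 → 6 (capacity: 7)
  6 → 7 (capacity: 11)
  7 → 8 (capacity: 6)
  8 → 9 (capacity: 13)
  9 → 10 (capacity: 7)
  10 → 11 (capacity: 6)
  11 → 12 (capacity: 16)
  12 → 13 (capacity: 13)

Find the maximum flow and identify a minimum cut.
Max flow = 18, Min cut edges: (3,13), (12,13)

Maximum flow: 18
Minimum cut: (3,13), (12,13)
Partition: S = [0, 1, 2, 3, 4, 5, 6, 7, 8, 9, 10, 11, 12], T = [13]

Max-flow min-cut theorem verified: both equal 18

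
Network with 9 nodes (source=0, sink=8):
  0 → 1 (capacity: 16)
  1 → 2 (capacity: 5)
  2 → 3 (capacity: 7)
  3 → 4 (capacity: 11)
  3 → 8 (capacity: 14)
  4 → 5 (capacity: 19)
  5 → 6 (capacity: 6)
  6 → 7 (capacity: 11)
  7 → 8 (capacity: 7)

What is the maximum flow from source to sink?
Maximum flow = 5

Max flow: 5

Flow assignment:
  0 → 1: 5/16
  1 → 2: 5/5
  2 → 3: 5/7
  3 → 8: 5/14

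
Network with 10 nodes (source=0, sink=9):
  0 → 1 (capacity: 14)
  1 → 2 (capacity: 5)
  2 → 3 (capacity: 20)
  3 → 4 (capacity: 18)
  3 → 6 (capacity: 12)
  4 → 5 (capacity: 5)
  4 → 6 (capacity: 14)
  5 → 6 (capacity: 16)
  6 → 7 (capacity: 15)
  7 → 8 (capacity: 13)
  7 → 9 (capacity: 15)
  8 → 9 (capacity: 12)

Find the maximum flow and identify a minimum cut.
Max flow = 5, Min cut edges: (1,2)

Maximum flow: 5
Minimum cut: (1,2)
Partition: S = [0, 1], T = [2, 3, 4, 5, 6, 7, 8, 9]

Max-flow min-cut theorem verified: both equal 5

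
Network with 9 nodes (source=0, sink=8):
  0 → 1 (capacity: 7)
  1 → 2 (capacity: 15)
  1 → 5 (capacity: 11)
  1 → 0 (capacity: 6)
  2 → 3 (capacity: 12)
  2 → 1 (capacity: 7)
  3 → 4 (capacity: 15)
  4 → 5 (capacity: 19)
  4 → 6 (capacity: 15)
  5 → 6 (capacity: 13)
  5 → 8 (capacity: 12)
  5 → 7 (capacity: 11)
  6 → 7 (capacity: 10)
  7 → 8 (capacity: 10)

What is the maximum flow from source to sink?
Maximum flow = 7

Max flow: 7

Flow assignment:
  0 → 1: 7/7
  1 → 5: 7/11
  5 → 8: 7/12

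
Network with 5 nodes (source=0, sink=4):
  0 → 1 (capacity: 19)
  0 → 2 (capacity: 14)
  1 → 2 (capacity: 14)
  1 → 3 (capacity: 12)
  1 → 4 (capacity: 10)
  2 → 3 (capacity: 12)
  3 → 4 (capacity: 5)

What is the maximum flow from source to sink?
Maximum flow = 15

Max flow: 15

Flow assignment:
  0 → 1: 10/19
  0 → 2: 5/14
  1 → 4: 10/10
  2 → 3: 5/12
  3 → 4: 5/5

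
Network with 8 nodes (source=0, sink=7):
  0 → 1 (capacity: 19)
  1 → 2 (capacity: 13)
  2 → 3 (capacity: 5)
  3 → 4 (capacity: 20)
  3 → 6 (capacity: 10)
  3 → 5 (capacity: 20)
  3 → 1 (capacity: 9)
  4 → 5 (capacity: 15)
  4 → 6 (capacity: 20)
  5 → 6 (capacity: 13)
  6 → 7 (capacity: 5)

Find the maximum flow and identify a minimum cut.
Max flow = 5, Min cut edges: (6,7)

Maximum flow: 5
Minimum cut: (6,7)
Partition: S = [0, 1, 2, 3, 4, 5, 6], T = [7]

Max-flow min-cut theorem verified: both equal 5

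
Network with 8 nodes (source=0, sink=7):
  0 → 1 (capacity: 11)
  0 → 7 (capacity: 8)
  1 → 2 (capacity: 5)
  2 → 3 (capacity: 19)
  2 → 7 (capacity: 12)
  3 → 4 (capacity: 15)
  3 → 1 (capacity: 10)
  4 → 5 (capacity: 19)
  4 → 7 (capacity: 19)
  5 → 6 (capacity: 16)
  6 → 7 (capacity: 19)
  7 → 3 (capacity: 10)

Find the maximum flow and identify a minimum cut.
Max flow = 13, Min cut edges: (0,7), (1,2)

Maximum flow: 13
Minimum cut: (0,7), (1,2)
Partition: S = [0, 1], T = [2, 3, 4, 5, 6, 7]

Max-flow min-cut theorem verified: both equal 13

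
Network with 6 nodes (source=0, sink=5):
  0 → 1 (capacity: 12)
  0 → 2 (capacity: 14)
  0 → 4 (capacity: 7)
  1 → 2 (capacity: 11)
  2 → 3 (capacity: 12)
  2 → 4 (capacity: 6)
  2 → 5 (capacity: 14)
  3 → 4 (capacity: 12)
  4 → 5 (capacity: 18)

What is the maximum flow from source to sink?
Maximum flow = 32

Max flow: 32

Flow assignment:
  0 → 1: 11/12
  0 → 2: 14/14
  0 → 4: 7/7
  1 → 2: 11/11
  2 → 3: 5/12
  2 → 4: 6/6
  2 → 5: 14/14
  3 → 4: 5/12
  4 → 5: 18/18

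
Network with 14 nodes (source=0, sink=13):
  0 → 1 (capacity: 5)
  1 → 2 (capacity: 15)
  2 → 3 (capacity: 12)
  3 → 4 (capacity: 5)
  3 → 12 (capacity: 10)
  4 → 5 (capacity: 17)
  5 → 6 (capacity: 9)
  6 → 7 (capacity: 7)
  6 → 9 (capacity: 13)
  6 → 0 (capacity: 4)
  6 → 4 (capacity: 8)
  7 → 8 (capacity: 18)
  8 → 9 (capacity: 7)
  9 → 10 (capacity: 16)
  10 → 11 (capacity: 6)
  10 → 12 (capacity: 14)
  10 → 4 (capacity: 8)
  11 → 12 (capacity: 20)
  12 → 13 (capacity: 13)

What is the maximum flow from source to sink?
Maximum flow = 5

Max flow: 5

Flow assignment:
  0 → 1: 5/5
  1 → 2: 5/15
  2 → 3: 5/12
  3 → 12: 5/10
  12 → 13: 5/13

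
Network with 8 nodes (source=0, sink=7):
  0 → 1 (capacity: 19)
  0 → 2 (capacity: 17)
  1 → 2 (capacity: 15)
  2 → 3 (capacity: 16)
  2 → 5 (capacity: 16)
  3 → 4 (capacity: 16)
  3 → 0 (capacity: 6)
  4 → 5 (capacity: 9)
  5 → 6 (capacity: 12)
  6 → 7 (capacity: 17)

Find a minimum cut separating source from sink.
Min cut value = 12, edges: (5,6)

Min cut value: 12
Partition: S = [0, 1, 2, 3, 4, 5], T = [6, 7]
Cut edges: (5,6)

By max-flow min-cut theorem, max flow = min cut = 12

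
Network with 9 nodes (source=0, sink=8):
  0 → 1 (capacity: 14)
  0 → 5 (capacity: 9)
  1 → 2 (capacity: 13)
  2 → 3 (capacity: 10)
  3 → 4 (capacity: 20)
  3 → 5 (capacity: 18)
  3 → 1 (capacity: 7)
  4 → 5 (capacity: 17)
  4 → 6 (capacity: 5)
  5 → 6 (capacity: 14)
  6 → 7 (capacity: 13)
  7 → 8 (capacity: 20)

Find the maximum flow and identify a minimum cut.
Max flow = 13, Min cut edges: (6,7)

Maximum flow: 13
Minimum cut: (6,7)
Partition: S = [0, 1, 2, 3, 4, 5, 6], T = [7, 8]

Max-flow min-cut theorem verified: both equal 13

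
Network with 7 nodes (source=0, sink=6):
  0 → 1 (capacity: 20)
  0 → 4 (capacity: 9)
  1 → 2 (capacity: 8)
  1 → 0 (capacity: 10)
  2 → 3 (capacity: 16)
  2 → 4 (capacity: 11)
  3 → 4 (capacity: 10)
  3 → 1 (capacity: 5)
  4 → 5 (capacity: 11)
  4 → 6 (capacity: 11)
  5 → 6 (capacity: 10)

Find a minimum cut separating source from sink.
Min cut value = 17, edges: (0,4), (1,2)

Min cut value: 17
Partition: S = [0, 1], T = [2, 3, 4, 5, 6]
Cut edges: (0,4), (1,2)

By max-flow min-cut theorem, max flow = min cut = 17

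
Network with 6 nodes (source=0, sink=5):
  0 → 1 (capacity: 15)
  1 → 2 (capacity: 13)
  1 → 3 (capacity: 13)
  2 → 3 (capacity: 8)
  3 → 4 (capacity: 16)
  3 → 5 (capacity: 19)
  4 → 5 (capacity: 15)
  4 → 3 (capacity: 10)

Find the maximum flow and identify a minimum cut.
Max flow = 15, Min cut edges: (0,1)

Maximum flow: 15
Minimum cut: (0,1)
Partition: S = [0], T = [1, 2, 3, 4, 5]

Max-flow min-cut theorem verified: both equal 15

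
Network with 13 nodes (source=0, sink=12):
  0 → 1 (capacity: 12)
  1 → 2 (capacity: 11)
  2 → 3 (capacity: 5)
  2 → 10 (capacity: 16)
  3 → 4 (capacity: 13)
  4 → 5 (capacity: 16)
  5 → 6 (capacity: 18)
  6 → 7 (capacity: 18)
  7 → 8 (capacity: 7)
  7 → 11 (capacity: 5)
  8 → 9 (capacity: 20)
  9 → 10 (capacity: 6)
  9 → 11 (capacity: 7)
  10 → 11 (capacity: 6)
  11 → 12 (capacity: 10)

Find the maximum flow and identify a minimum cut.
Max flow = 10, Min cut edges: (11,12)

Maximum flow: 10
Minimum cut: (11,12)
Partition: S = [0, 1, 2, 3, 4, 5, 6, 7, 8, 9, 10, 11], T = [12]

Max-flow min-cut theorem verified: both equal 10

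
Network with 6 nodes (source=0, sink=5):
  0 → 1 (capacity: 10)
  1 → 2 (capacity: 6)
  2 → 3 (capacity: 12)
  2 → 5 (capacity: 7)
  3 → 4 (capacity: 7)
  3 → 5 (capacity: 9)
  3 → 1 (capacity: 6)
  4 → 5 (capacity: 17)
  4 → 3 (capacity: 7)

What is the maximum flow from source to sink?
Maximum flow = 6

Max flow: 6

Flow assignment:
  0 → 1: 6/10
  1 → 2: 6/6
  2 → 5: 6/7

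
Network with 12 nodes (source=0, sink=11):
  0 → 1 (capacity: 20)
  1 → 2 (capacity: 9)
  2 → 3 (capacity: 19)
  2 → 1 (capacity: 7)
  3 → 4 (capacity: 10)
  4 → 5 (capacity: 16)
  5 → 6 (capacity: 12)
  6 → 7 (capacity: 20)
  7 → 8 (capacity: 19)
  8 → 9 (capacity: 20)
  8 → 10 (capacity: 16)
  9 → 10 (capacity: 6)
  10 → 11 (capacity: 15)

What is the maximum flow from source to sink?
Maximum flow = 9

Max flow: 9

Flow assignment:
  0 → 1: 9/20
  1 → 2: 9/9
  2 → 3: 9/19
  3 → 4: 9/10
  4 → 5: 9/16
  5 → 6: 9/12
  6 → 7: 9/20
  7 → 8: 9/19
  8 → 10: 9/16
  10 → 11: 9/15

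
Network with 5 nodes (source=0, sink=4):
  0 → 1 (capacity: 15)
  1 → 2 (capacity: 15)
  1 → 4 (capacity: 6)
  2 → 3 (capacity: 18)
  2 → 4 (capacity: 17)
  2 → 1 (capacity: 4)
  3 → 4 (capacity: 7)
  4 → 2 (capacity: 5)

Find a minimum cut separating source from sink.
Min cut value = 15, edges: (0,1)

Min cut value: 15
Partition: S = [0], T = [1, 2, 3, 4]
Cut edges: (0,1)

By max-flow min-cut theorem, max flow = min cut = 15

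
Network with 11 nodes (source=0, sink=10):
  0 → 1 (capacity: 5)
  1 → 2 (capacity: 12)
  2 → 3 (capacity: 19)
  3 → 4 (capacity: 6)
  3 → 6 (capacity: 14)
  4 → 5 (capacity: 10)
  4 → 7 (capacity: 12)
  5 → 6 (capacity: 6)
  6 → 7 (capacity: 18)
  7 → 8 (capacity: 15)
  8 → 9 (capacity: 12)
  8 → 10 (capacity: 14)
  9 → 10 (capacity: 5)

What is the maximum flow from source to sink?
Maximum flow = 5

Max flow: 5

Flow assignment:
  0 → 1: 5/5
  1 → 2: 5/12
  2 → 3: 5/19
  3 → 4: 5/6
  4 → 7: 5/12
  7 → 8: 5/15
  8 → 10: 5/14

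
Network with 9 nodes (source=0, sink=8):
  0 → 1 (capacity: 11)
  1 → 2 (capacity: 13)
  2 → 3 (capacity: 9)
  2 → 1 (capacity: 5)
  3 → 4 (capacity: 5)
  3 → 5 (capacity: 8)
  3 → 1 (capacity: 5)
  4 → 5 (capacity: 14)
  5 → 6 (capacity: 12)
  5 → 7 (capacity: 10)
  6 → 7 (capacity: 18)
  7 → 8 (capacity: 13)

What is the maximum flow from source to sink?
Maximum flow = 9

Max flow: 9

Flow assignment:
  0 → 1: 9/11
  1 → 2: 9/13
  2 → 3: 9/9
  3 → 4: 1/5
  3 → 5: 8/8
  4 → 5: 1/14
  5 → 7: 9/10
  7 → 8: 9/13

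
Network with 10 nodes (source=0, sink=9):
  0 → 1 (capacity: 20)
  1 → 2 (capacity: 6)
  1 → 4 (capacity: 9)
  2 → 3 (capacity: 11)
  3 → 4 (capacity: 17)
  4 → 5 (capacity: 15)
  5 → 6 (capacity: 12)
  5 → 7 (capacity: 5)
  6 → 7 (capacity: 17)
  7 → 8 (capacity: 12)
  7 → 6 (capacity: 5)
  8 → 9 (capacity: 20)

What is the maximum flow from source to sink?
Maximum flow = 12

Max flow: 12

Flow assignment:
  0 → 1: 12/20
  1 → 2: 6/6
  1 → 4: 6/9
  2 → 3: 6/11
  3 → 4: 6/17
  4 → 5: 12/15
  5 → 6: 7/12
  5 → 7: 5/5
  6 → 7: 7/17
  7 → 8: 12/12
  8 → 9: 12/20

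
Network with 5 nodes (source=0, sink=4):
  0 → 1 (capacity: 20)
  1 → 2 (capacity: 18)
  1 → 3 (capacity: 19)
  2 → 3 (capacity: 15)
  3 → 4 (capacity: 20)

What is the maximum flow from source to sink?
Maximum flow = 20

Max flow: 20

Flow assignment:
  0 → 1: 20/20
  1 → 2: 1/18
  1 → 3: 19/19
  2 → 3: 1/15
  3 → 4: 20/20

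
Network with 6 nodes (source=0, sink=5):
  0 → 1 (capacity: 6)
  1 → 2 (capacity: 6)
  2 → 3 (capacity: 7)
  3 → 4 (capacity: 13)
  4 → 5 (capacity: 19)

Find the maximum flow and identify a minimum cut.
Max flow = 6, Min cut edges: (1,2)

Maximum flow: 6
Minimum cut: (1,2)
Partition: S = [0, 1], T = [2, 3, 4, 5]

Max-flow min-cut theorem verified: both equal 6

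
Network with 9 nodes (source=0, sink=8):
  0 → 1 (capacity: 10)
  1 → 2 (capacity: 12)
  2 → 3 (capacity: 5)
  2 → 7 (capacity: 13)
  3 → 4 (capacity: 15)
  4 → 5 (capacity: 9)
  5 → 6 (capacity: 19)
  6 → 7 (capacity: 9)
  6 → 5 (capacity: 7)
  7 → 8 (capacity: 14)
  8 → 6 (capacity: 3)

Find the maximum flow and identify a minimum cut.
Max flow = 10, Min cut edges: (0,1)

Maximum flow: 10
Minimum cut: (0,1)
Partition: S = [0], T = [1, 2, 3, 4, 5, 6, 7, 8]

Max-flow min-cut theorem verified: both equal 10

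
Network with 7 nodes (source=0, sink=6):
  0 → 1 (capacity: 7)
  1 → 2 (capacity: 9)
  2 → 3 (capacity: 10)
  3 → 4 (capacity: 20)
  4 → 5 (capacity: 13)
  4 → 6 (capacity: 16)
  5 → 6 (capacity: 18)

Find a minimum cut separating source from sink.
Min cut value = 7, edges: (0,1)

Min cut value: 7
Partition: S = [0], T = [1, 2, 3, 4, 5, 6]
Cut edges: (0,1)

By max-flow min-cut theorem, max flow = min cut = 7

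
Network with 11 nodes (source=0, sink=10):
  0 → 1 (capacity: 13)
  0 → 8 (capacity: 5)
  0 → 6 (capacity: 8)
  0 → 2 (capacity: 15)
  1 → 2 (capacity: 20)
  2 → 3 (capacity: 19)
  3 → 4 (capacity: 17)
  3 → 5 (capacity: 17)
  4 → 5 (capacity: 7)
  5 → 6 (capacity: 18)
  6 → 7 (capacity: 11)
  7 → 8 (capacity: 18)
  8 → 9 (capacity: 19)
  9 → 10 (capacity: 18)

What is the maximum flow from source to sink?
Maximum flow = 16

Max flow: 16

Flow assignment:
  0 → 1: 4/13
  0 → 8: 5/5
  0 → 2: 7/15
  1 → 2: 4/20
  2 → 3: 11/19
  3 → 4: 1/17
  3 → 5: 10/17
  4 → 5: 1/7
  5 → 6: 11/18
  6 → 7: 11/11
  7 → 8: 11/18
  8 → 9: 16/19
  9 → 10: 16/18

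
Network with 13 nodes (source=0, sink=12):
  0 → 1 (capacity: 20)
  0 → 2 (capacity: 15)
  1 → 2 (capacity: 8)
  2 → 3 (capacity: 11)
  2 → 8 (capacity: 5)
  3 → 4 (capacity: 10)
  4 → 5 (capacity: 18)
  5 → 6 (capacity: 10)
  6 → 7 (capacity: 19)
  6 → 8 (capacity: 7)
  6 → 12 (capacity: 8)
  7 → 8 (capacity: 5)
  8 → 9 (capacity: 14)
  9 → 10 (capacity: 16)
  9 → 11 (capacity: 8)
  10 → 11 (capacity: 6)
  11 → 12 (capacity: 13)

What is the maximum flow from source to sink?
Maximum flow = 15

Max flow: 15

Flow assignment:
  0 → 1: 8/20
  0 → 2: 7/15
  1 → 2: 8/8
  2 → 3: 10/11
  2 → 8: 5/5
  3 → 4: 10/10
  4 → 5: 10/18
  5 → 6: 10/10
  6 → 8: 2/7
  6 → 12: 8/8
  8 → 9: 7/14
  9 → 11: 7/8
  11 → 12: 7/13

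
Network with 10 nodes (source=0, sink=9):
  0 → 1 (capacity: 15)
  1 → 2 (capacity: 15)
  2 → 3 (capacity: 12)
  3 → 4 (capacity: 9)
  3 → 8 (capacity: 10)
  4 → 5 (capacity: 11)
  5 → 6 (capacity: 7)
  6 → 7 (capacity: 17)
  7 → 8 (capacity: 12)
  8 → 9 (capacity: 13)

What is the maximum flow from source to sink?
Maximum flow = 12

Max flow: 12

Flow assignment:
  0 → 1: 12/15
  1 → 2: 12/15
  2 → 3: 12/12
  3 → 4: 2/9
  3 → 8: 10/10
  4 → 5: 2/11
  5 → 6: 2/7
  6 → 7: 2/17
  7 → 8: 2/12
  8 → 9: 12/13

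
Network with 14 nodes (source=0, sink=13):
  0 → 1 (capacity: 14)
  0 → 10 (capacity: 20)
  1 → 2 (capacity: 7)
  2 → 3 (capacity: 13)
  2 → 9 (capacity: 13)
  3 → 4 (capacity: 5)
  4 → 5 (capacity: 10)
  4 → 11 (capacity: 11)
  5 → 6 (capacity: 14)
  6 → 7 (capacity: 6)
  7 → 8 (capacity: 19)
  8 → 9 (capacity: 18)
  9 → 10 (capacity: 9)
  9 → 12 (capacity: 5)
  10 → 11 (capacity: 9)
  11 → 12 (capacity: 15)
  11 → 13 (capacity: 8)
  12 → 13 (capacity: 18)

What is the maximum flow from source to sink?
Maximum flow = 16

Max flow: 16

Flow assignment:
  0 → 1: 7/14
  0 → 10: 9/20
  1 → 2: 7/7
  2 → 3: 2/13
  2 → 9: 5/13
  3 → 4: 2/5
  4 → 11: 2/11
  9 → 12: 5/5
  10 → 11: 9/9
  11 → 12: 3/15
  11 → 13: 8/8
  12 → 13: 8/18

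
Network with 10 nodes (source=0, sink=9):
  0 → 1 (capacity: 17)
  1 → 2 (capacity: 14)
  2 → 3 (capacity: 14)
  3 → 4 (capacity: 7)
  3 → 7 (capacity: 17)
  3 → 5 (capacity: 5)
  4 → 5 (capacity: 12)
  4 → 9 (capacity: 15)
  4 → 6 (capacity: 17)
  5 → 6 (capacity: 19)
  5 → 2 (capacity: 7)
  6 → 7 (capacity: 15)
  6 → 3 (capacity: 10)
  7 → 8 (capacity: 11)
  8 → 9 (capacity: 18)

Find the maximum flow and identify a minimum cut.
Max flow = 14, Min cut edges: (2,3)

Maximum flow: 14
Minimum cut: (2,3)
Partition: S = [0, 1, 2], T = [3, 4, 5, 6, 7, 8, 9]

Max-flow min-cut theorem verified: both equal 14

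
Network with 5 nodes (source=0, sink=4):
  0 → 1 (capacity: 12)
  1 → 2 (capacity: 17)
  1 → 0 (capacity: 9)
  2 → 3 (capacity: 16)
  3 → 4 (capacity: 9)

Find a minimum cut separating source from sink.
Min cut value = 9, edges: (3,4)

Min cut value: 9
Partition: S = [0, 1, 2, 3], T = [4]
Cut edges: (3,4)

By max-flow min-cut theorem, max flow = min cut = 9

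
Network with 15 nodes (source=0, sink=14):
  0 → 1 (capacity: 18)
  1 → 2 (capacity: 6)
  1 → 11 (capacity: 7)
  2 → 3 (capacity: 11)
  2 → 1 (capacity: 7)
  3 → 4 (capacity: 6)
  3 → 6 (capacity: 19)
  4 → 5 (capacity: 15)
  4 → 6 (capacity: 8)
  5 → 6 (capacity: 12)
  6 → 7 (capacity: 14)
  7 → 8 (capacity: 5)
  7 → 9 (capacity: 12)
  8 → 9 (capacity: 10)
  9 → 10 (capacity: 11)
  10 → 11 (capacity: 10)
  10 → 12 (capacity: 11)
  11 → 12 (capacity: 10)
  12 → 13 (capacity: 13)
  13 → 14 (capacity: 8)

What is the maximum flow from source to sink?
Maximum flow = 8

Max flow: 8

Flow assignment:
  0 → 1: 8/18
  1 → 2: 6/6
  1 → 11: 2/7
  2 → 3: 6/11
  3 → 6: 6/19
  6 → 7: 6/14
  7 → 9: 6/12
  9 → 10: 6/11
  10 → 12: 6/11
  11 → 12: 2/10
  12 → 13: 8/13
  13 → 14: 8/8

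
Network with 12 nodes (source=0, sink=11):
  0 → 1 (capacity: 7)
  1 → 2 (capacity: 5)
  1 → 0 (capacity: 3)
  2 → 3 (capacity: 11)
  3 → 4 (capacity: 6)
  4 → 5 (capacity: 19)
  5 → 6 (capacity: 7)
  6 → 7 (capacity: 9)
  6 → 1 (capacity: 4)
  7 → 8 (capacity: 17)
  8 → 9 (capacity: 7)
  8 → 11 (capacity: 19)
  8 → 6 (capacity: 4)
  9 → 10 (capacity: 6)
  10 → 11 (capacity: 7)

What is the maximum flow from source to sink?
Maximum flow = 5

Max flow: 5

Flow assignment:
  0 → 1: 5/7
  1 → 2: 5/5
  2 → 3: 5/11
  3 → 4: 5/6
  4 → 5: 5/19
  5 → 6: 5/7
  6 → 7: 5/9
  7 → 8: 5/17
  8 → 11: 5/19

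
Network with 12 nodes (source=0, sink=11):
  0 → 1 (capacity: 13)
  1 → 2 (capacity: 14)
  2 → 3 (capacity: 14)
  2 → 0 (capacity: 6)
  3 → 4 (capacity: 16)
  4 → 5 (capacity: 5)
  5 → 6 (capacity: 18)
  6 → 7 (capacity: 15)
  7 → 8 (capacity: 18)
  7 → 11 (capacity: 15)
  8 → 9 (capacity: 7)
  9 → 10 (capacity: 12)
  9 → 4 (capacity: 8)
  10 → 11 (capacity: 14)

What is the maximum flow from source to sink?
Maximum flow = 5

Max flow: 5

Flow assignment:
  0 → 1: 11/13
  1 → 2: 11/14
  2 → 3: 5/14
  2 → 0: 6/6
  3 → 4: 5/16
  4 → 5: 5/5
  5 → 6: 5/18
  6 → 7: 5/15
  7 → 11: 5/15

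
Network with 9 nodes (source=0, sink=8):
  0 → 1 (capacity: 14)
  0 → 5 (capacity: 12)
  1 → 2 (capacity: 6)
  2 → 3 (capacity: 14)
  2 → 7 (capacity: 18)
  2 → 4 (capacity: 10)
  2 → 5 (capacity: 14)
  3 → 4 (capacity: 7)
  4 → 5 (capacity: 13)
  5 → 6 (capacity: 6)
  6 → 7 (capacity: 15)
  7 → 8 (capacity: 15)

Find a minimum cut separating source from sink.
Min cut value = 12, edges: (1,2), (5,6)

Min cut value: 12
Partition: S = [0, 1, 3, 4, 5], T = [2, 6, 7, 8]
Cut edges: (1,2), (5,6)

By max-flow min-cut theorem, max flow = min cut = 12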